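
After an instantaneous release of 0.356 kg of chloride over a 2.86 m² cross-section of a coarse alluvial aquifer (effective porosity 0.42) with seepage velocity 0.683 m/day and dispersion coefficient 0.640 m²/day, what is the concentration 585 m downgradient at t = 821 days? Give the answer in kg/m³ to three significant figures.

0.00276 kg/m³

For an instantaneous plane source, C(x,t) = M/(n_e·A·√(4πDt)) · exp(−(x−vt)²/(4Dt)), with n_e·A the pore (flow) area.
Plume center vt = 0.683 × 821 = 560.743 m, so the well at 585 m is 24.257 m downgradient of the peak.
√(4πDt) = 81.26 m, giving peak height M/(n_e·A·√(4πDt)) = 0.356/(0.42 × 2.86 × 81.26) = 0.003647 kg/m³.
(x−vt)²/(4Dt) = (24.257)²/(4 × 0.640 × 821) = 0.2800; exp(−0.2800) = 0.7558.
C = 0.003647 × 0.7558 = 0.00276 kg/m³.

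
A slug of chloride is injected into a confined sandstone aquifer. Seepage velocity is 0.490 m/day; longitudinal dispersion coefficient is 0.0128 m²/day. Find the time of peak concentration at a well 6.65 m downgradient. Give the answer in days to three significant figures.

13.5 days

For the 1D instantaneous-source solution, setting ∂C/∂t = 0 at fixed x gives v²t² + 2Dt − x² = 0, so t = (√(D² + v²x²) − D)/v².
√(D² + v²x²) = √(0.0128² + 0.490² × 6.65²) = 3.259; v² = 0.2401.
t = (3.259 − 0.0128)/0.2401 = 13.5 days (vs. the pure-advection estimate x/v = 13.6 d).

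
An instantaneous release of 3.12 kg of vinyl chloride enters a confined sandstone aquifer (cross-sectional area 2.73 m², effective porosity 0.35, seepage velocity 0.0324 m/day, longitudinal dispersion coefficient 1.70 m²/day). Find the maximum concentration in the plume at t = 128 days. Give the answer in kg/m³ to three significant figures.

The peak of an instantaneous 1D plume sits at x = vt; there the Gaussian factor is 1 and C_max = M/(n_e·A·√(4πDt)), where n_e·A is the pore area the mass is dissolved in.
√(4πDt) = √(4π × 1.70 × 128) = 52.29 m, so C_max = 3.12/(0.35 × 2.73 × 52.29) = 0.0624 kg/m³.

0.0624 kg/m³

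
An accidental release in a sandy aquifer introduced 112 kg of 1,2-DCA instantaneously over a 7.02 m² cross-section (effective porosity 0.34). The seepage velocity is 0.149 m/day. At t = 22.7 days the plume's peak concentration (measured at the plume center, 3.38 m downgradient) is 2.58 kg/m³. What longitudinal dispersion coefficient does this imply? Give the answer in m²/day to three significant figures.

At the plume center C_max = M/(n_e·A·√(4πDt)), so D = M²/(4πt·(n_e·A·C_max)²).
n_e·A·C_max = 0.34 × 7.02 × 2.58 = 6.158 kg/m.
D = 112²/(4π × 22.7 × 6.158²) = 1.16 m²/day.

1.16 m²/day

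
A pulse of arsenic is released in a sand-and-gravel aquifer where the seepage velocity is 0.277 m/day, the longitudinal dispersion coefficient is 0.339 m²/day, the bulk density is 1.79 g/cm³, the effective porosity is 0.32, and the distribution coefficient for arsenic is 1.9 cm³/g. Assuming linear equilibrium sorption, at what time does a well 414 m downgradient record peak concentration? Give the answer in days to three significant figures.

17300 days

Retardation factor R = 1 + ρ_b·K_d/n = 1 + 1.79 × 1.9/0.32 = 11.63.
Sorption retards both mechanisms: v_R = v/R = 0.02382 m/day, D_R = D/R = 0.02915 m²/day.
Peak time from v_R²t² + 2D_R t − x² = 0: t = (√(D_R² + v_R²x²) − D_R)/v_R².
√(D_R² + v_R²x²) = √(0.02915² + 0.02382² × 414²) = 9.862; v_R² = 0.0005674.
t = (9.862 − 0.02915)/0.0005674 = 17300 days.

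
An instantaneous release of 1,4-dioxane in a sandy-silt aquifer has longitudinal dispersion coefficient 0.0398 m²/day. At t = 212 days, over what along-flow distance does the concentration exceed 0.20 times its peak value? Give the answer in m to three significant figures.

The plume is Gaussian with σ = √(2Dt) = √(2 × 0.0398 × 212) = 4.108 m.
C/C_peak = exp(−Δx²/(2σ²)) = 0.20 ⇒ Δx = σ·√(−2 ln 0.20) = 4.108 × 1.794 = 7.370 m.
Width = 2Δx = 14.7 m.

14.7 m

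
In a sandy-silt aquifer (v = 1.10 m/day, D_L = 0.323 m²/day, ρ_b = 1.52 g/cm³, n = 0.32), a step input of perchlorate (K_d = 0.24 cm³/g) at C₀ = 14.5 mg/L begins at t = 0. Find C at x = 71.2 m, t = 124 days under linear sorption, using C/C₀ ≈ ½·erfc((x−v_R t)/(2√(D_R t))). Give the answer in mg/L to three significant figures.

Retardation factor R = 1 + ρ_b·K_d/n = 1 + 1.52 × 0.24/0.32 = 2.140.
Sorption retards both mechanisms: v_R = v/R = 0.5140 m/day, D_R = D/R = 0.1509 m²/day.
v_R·t = 0.5140 × 124 = 63.736 m; 2√(D_R t) = 8.651 m; argument = (71.2 − 63.736)/8.651 = 0.8628.
C = C₀ × ½·erfc(0.8628) = 14.5 × 0.1112 = 1.61 mg/L.

1.61 mg/L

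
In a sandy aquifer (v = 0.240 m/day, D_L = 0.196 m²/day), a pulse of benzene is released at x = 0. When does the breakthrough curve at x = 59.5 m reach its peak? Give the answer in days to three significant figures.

245 days

For the 1D instantaneous-source solution, setting ∂C/∂t = 0 at fixed x gives v²t² + 2Dt − x² = 0, so t = (√(D² + v²x²) − D)/v².
√(D² + v²x²) = √(0.196² + 0.240² × 59.5²) = 14.28; v² = 0.0576.
t = (14.28 − 0.196)/0.0576 = 245 days (vs. the pure-advection estimate x/v = 248 d).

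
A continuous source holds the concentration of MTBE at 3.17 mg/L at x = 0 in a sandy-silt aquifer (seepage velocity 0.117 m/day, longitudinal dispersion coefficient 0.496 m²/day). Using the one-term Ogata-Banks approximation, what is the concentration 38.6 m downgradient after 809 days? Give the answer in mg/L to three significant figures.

For a continuous step input, C/C₀ ≈ ½·erfc((x−vt)/(2√(Dt))).
vt = 0.117 × 809 = 94.653 m and 2√(Dt) = 2√(0.496 × 809) = 40.06 m.
Argument (x−vt)/(2√(Dt)) = (38.6 − 94.653)/40.06 = -1.399; ½·erfc(-1.399) = 0.9761.
C = 3.17 × 0.9761 = 3.09 mg/L.

3.09 mg/L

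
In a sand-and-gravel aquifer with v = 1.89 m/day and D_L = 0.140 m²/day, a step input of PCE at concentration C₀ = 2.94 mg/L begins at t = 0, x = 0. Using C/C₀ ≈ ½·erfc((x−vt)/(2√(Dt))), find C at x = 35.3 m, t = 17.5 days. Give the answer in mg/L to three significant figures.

For a continuous step input, C/C₀ ≈ ½·erfc((x−vt)/(2√(Dt))).
vt = 1.89 × 17.5 = 33.075 m and 2√(Dt) = 2√(0.140 × 17.5) = 3.130 m.
Argument (x−vt)/(2√(Dt)) = (35.3 − 33.075)/3.130 = 0.7109; ½·erfc(0.7109) = 0.1574.
C = 2.94 × 0.1574 = 0.463 mg/L.

0.463 mg/L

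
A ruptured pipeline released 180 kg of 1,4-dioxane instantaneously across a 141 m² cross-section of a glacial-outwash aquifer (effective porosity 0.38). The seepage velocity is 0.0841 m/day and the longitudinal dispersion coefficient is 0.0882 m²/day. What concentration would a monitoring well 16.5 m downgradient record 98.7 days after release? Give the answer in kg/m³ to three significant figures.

0.0466 kg/m³

For an instantaneous plane source, C(x,t) = M/(n_e·A·√(4πDt)) · exp(−(x−vt)²/(4Dt)), with n_e·A the pore (flow) area.
Plume center vt = 0.0841 × 98.7 = 8.30067 m, so the well at 16.5 m is 8.19933 m downgradient of the peak.
√(4πDt) = 10.46 m, giving peak height M/(n_e·A·√(4πDt)) = 180/(0.38 × 141 × 10.46) = 0.3212 kg/m³.
(x−vt)²/(4Dt) = (8.19933)²/(4 × 0.0882 × 98.7) = 1.931; exp(−1.931) = 0.1450.
C = 0.3212 × 0.1450 = 0.0466 kg/m³.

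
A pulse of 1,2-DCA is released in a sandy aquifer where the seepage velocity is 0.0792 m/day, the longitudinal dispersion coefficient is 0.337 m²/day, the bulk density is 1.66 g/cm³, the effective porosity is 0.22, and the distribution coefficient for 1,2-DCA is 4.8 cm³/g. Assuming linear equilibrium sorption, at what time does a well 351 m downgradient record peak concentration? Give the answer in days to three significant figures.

163000 days

Retardation factor R = 1 + ρ_b·K_d/n = 1 + 1.66 × 4.8/0.22 = 37.22.
Sorption retards both mechanisms: v_R = v/R = 0.002128 m/day, D_R = D/R = 0.009054 m²/day.
Peak time from v_R²t² + 2D_R t − x² = 0: t = (√(D_R² + v_R²x²) − D_R)/v_R².
√(D_R² + v_R²x²) = √(0.009054² + 0.002128² × 351²) = 0.7470; v_R² = 4.528e-06.
t = (0.7470 − 0.009054)/4.528e-06 = 163000 days.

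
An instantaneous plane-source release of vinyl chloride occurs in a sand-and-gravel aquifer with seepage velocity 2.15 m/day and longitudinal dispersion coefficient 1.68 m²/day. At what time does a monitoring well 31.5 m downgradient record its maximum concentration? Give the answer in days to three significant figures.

14.3 days

For the 1D instantaneous-source solution, setting ∂C/∂t = 0 at fixed x gives v²t² + 2Dt − x² = 0, so t = (√(D² + v²x²) − D)/v².
√(D² + v²x²) = √(1.68² + 2.15² × 31.5²) = 67.75; v² = 4.6225.
t = (67.75 − 1.68)/4.6225 = 14.3 days (vs. the pure-advection estimate x/v = 14.7 d).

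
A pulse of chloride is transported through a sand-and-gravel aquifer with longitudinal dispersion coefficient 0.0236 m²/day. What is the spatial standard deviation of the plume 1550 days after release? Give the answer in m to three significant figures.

8.55 m

Dispersive spreading gives a Gaussian with σ² = 2Dt; advection only shifts the center.
σ = √(2 × 0.0236 × 1550) = 8.55 m.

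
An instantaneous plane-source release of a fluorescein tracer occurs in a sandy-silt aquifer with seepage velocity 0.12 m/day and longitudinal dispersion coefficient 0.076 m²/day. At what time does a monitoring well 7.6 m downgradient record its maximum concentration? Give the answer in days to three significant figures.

58.3 days

For the 1D instantaneous-source solution, setting ∂C/∂t = 0 at fixed x gives v²t² + 2Dt − x² = 0, so t = (√(D² + v²x²) − D)/v².
√(D² + v²x²) = √(0.076² + 0.12² × 7.6²) = 0.9152; v² = 0.0144.
t = (0.9152 − 0.076)/0.0144 = 58.3 days (vs. the pure-advection estimate x/v = 63.3 d).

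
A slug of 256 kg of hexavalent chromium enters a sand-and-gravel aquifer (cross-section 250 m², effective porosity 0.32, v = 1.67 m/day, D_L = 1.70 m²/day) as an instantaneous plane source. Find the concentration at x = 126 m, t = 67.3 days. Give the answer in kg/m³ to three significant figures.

For an instantaneous plane source, C(x,t) = M/(n_e·A·√(4πDt)) · exp(−(x−vt)²/(4Dt)), with n_e·A the pore (flow) area.
Plume center vt = 1.67 × 67.3 = 112.391 m, so the well at 126 m is 13.609 m downgradient of the peak.
√(4πDt) = 37.92 m, giving peak height M/(n_e·A·√(4πDt)) = 256/(0.32 × 250 × 37.92) = 0.08439 kg/m³.
(x−vt)²/(4Dt) = (13.609)²/(4 × 1.70 × 67.3) = 0.4047; exp(−0.4047) = 0.6672.
C = 0.08439 × 0.6672 = 0.0563 kg/m³.

0.0563 kg/m³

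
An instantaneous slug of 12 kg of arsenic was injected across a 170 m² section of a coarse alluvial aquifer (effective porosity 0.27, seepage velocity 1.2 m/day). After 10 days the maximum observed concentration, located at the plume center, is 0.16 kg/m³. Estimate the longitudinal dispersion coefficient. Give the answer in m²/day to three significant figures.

0.0212 m²/day

At the plume center C_max = M/(n_e·A·√(4πDt)), so D = M²/(4πt·(n_e·A·C_max)²).
n_e·A·C_max = 0.27 × 170 × 0.16 = 7.344 kg/m.
D = 12²/(4π × 10 × 7.344²) = 0.0212 m²/day.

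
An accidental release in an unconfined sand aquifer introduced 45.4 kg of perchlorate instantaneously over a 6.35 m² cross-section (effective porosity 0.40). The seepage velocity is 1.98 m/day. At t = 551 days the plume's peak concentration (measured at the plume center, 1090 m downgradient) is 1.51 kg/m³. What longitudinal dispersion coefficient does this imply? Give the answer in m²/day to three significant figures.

0.0202 m²/day

At the plume center C_max = M/(n_e·A·√(4πDt)), so D = M²/(4πt·(n_e·A·C_max)²).
n_e·A·C_max = 0.40 × 6.35 × 1.51 = 3.835 kg/m.
D = 45.4²/(4π × 551 × 3.835²) = 0.0202 m²/day.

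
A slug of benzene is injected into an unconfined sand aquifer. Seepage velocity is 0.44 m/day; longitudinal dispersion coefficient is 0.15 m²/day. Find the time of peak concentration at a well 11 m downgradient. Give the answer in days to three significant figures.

For the 1D instantaneous-source solution, setting ∂C/∂t = 0 at fixed x gives v²t² + 2Dt − x² = 0, so t = (√(D² + v²x²) − D)/v².
√(D² + v²x²) = √(0.15² + 0.44² × 11²) = 4.842; v² = 0.1936.
t = (4.842 − 0.15)/0.1936 = 24.2 days (vs. the pure-advection estimate x/v = 25.0 d).

24.2 days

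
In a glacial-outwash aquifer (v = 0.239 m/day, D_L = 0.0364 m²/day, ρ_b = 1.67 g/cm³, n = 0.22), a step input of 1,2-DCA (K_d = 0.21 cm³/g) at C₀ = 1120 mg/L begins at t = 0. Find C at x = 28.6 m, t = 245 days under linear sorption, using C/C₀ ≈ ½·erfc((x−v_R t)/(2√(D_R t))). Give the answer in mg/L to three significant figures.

Retardation factor R = 1 + ρ_b·K_d/n = 1 + 1.67 × 0.21/0.22 = 2.594.
Sorption retards both mechanisms: v_R = v/R = 0.09214 m/day, D_R = D/R = 0.01403 m²/day.
v_R·t = 0.09214 × 245 = 22.5743 m; 2√(D_R t) = 3.708 m; argument = (28.6 − 22.5743)/3.708 = 1.625.
C = C₀ × ½·erfc(1.625) = 1120 × 0.01078 = 12.1 mg/L.

12.1 mg/L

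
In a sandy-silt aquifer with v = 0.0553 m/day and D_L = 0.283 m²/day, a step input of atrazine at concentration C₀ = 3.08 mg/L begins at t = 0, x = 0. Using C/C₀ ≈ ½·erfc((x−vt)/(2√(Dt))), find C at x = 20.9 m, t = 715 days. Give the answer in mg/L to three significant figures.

2.53 mg/L

For a continuous step input, C/C₀ ≈ ½·erfc((x−vt)/(2√(Dt))).
vt = 0.0553 × 715 = 39.5395 m and 2√(Dt) = 2√(0.283 × 715) = 28.45 m.
Argument (x−vt)/(2√(Dt)) = (20.9 − 39.5395)/28.45 = -0.6552; ½·erfc(-0.6552) = 0.8229.
C = 3.08 × 0.8229 = 2.53 mg/L.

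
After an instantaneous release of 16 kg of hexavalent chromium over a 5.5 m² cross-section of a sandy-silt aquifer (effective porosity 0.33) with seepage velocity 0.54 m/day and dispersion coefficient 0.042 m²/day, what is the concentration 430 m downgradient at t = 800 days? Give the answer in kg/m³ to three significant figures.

0.416 kg/m³

For an instantaneous plane source, C(x,t) = M/(n_e·A·√(4πDt)) · exp(−(x−vt)²/(4Dt)), with n_e·A the pore (flow) area.
Plume center vt = 0.54 × 800 = 432 m, so the well at 430 m is 2 m upgradient of the peak.
√(4πDt) = 20.55 m, giving peak height M/(n_e·A·√(4πDt)) = 16/(0.33 × 5.5 × 20.55) = 0.4290 kg/m³.
(x−vt)²/(4Dt) = (-2)²/(4 × 0.042 × 800) = 0.02976; exp(−0.02976) = 0.9707.
C = 0.4290 × 0.9707 = 0.416 kg/m³.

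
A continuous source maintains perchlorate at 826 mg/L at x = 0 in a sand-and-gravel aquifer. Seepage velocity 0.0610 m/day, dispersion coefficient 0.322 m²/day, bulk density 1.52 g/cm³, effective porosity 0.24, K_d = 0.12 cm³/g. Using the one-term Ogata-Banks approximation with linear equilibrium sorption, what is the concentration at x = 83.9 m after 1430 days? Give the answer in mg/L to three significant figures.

Retardation factor R = 1 + ρ_b·K_d/n = 1 + 1.52 × 0.12/0.24 = 1.760.
Sorption retards both mechanisms: v_R = v/R = 0.03466 m/day, D_R = D/R = 0.1830 m²/day.
v_R·t = 0.03466 × 1430 = 49.5638 m; 2√(D_R t) = 32.35 m; argument = (83.9 − 49.5638)/32.35 = 1.061.
C = C₀ × ½·erfc(1.061) = 826 × 0.06674 = 55.1 mg/L.

55.1 mg/L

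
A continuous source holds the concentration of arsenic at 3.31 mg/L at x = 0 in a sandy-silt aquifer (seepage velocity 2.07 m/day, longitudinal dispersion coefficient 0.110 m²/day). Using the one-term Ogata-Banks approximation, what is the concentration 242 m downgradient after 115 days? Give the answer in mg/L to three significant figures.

For a continuous step input, C/C₀ ≈ ½·erfc((x−vt)/(2√(Dt))).
vt = 2.07 × 115 = 238.05 m and 2√(Dt) = 2√(0.110 × 115) = 7.113 m.
Argument (x−vt)/(2√(Dt)) = (242 − 238.05)/7.113 = 0.5553; ½·erfc(0.5553) = 0.2161.
C = 3.31 × 0.2161 = 0.715 mg/L.

0.715 mg/L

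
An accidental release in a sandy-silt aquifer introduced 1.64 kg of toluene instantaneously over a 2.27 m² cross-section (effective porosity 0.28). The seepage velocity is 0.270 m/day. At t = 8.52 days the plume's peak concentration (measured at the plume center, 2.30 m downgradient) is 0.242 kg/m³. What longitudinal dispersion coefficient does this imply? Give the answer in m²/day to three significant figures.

1.06 m²/day

At the plume center C_max = M/(n_e·A·√(4πDt)), so D = M²/(4πt·(n_e·A·C_max)²).
n_e·A·C_max = 0.28 × 2.27 × 0.242 = 0.1538 kg/m.
D = 1.64²/(4π × 8.52 × 0.1538²) = 1.06 m²/day.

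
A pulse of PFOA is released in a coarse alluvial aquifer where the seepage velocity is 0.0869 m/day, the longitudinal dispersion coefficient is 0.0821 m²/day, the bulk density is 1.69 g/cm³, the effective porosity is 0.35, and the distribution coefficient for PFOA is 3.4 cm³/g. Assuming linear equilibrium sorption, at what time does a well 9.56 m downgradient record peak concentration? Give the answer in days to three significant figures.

Retardation factor R = 1 + ρ_b·K_d/n = 1 + 1.69 × 3.4/0.35 = 17.42.
Sorption retards both mechanisms: v_R = v/R = 0.004989 m/day, D_R = D/R = 0.004713 m²/day.
Peak time from v_R²t² + 2D_R t − x² = 0: t = (√(D_R² + v_R²x²) − D_R)/v_R².
√(D_R² + v_R²x²) = √(0.004713² + 0.004989² × 9.56²) = 0.04793; v_R² = 2.489e-05.
t = (0.04793 − 0.004713)/2.489e-05 = 1740 days.

1740 days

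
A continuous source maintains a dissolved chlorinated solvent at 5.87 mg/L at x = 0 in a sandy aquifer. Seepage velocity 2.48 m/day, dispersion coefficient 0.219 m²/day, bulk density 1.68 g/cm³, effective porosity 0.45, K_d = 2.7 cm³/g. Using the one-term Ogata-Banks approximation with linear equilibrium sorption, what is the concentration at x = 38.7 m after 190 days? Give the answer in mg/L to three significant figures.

5.39 mg/L

Retardation factor R = 1 + ρ_b·K_d/n = 1 + 1.68 × 2.7/0.45 = 11.08.
Sorption retards both mechanisms: v_R = v/R = 0.2238 m/day, D_R = D/R = 0.01977 m²/day.
v_R·t = 0.2238 × 190 = 42.522 m; 2√(D_R t) = 3.876 m; argument = (38.7 − 42.522)/3.876 = -0.9861.
C = C₀ × ½·erfc(-0.9861) = 5.87 × 0.9184 = 5.39 mg/L.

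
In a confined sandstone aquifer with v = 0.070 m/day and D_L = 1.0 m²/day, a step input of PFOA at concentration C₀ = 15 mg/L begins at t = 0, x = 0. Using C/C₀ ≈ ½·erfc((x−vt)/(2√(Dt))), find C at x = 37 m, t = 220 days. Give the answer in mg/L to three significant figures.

2.27 mg/L

For a continuous step input, C/C₀ ≈ ½·erfc((x−vt)/(2√(Dt))).
vt = 0.070 × 220 = 15.4 m and 2√(Dt) = 2√(1.0 × 220) = 29.66 m.
Argument (x−vt)/(2√(Dt)) = (37 − 15.4)/29.66 = 0.7283; ½·erfc(0.7283) = 0.1515.
C = 15 × 0.1515 = 2.27 mg/L.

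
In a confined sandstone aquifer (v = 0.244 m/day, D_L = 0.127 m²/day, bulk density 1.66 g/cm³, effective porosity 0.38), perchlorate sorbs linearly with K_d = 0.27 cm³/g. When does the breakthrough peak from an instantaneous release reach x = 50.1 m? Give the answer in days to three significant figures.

443 days

Retardation factor R = 1 + ρ_b·K_d/n = 1 + 1.66 × 0.27/0.38 = 2.179.
Sorption retards both mechanisms: v_R = v/R = 0.1120 m/day, D_R = D/R = 0.05828 m²/day.
Peak time from v_R²t² + 2D_R t − x² = 0: t = (√(D_R² + v_R²x²) − D_R)/v_R².
√(D_R² + v_R²x²) = √(0.05828² + 0.1120² × 50.1²) = 5.612; v_R² = 0.01254.
t = (5.612 − 0.05828)/0.01254 = 443 days.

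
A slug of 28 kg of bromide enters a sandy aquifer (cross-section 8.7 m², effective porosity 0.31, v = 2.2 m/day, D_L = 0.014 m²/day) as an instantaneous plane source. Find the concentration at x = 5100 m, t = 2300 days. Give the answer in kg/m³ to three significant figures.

2.08e-06 kg/m³

For an instantaneous plane source, C(x,t) = M/(n_e·A·√(4πDt)) · exp(−(x−vt)²/(4Dt)), with n_e·A the pore (flow) area.
Plume center vt = 2.2 × 2300 = 5060 m, so the well at 5100 m is 40 m downgradient of the peak.
√(4πDt) = 20.12 m, giving peak height M/(n_e·A·√(4πDt)) = 28/(0.31 × 8.7 × 20.12) = 0.5160 kg/m³.
(x−vt)²/(4Dt) = (40)²/(4 × 0.014 × 2300) = 12.42; exp(−12.42) = 4.037e-06.
C = 0.5160 × 4.037e-06 = 2.08e-06 kg/m³.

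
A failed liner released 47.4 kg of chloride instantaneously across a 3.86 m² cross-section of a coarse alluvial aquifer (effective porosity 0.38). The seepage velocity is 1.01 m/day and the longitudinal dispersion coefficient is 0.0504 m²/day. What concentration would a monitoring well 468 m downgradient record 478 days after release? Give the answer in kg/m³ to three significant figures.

0.192 kg/m³

For an instantaneous plane source, C(x,t) = M/(n_e·A·√(4πDt)) · exp(−(x−vt)²/(4Dt)), with n_e·A the pore (flow) area.
Plume center vt = 1.01 × 478 = 482.78 m, so the well at 468 m is 14.78 m upgradient of the peak.
√(4πDt) = 17.40 m, giving peak height M/(n_e·A·√(4πDt)) = 47.4/(0.38 × 3.86 × 17.40) = 1.857 kg/m³.
(x−vt)²/(4Dt) = (-14.78)²/(4 × 0.0504 × 478) = 2.267; exp(−2.267) = 0.1036.
C = 1.857 × 0.1036 = 0.192 kg/m³.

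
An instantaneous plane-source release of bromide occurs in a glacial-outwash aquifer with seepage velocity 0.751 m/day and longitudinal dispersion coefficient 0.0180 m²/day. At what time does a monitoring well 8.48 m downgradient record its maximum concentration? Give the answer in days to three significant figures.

11.3 days

For the 1D instantaneous-source solution, setting ∂C/∂t = 0 at fixed x gives v²t² + 2Dt − x² = 0, so t = (√(D² + v²x²) − D)/v².
√(D² + v²x²) = √(0.0180² + 0.751² × 8.48²) = 6.369; v² = 0.564001.
t = (6.369 − 0.0180)/0.564001 = 11.3 days (vs. the pure-advection estimate x/v = 11.3 d).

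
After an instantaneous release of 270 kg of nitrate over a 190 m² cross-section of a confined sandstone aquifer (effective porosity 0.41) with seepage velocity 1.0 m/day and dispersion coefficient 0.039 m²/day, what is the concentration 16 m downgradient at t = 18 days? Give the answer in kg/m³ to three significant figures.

0.281 kg/m³

For an instantaneous plane source, C(x,t) = M/(n_e·A·√(4πDt)) · exp(−(x−vt)²/(4Dt)), with n_e·A the pore (flow) area.
Plume center vt = 1.0 × 18 = 18 m, so the well at 16 m is 2 m upgradient of the peak.
√(4πDt) = 2.970 m, giving peak height M/(n_e·A·√(4πDt)) = 270/(0.41 × 190 × 2.970) = 1.167 kg/m³.
(x−vt)²/(4Dt) = (-2)²/(4 × 0.039 × 18) = 1.425; exp(−1.425) = 0.2405.
C = 1.167 × 0.2405 = 0.281 kg/m³.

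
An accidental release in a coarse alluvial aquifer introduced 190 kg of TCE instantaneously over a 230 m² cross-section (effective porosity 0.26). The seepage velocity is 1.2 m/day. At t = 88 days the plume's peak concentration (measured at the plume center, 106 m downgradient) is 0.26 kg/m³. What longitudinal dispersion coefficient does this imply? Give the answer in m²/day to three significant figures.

At the plume center C_max = M/(n_e·A·√(4πDt)), so D = M²/(4πt·(n_e·A·C_max)²).
n_e·A·C_max = 0.26 × 230 × 0.26 = 15.55 kg/m.
D = 190²/(4π × 88 × 15.55²) = 0.135 m²/day.

0.135 m²/day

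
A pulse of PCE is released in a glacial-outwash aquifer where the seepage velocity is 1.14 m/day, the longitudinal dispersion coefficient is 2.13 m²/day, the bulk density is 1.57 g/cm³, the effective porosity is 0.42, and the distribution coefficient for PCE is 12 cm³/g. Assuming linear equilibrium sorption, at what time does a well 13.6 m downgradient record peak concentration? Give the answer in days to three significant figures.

Retardation factor R = 1 + ρ_b·K_d/n = 1 + 1.57 × 12/0.42 = 45.86.
Sorption retards both mechanisms: v_R = v/R = 0.02486 m/day, D_R = D/R = 0.04645 m²/day.
Peak time from v_R²t² + 2D_R t − x² = 0: t = (√(D_R² + v_R²x²) − D_R)/v_R².
√(D_R² + v_R²x²) = √(0.04645² + 0.02486² × 13.6²) = 0.3413; v_R² = 0.0006180.
t = (0.3413 − 0.04645)/0.0006180 = 477 days.

477 days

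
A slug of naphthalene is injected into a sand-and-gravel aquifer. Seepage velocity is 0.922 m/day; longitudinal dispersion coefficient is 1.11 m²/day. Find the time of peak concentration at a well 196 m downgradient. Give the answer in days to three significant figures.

211 days

For the 1D instantaneous-source solution, setting ∂C/∂t = 0 at fixed x gives v²t² + 2Dt − x² = 0, so t = (√(D² + v²x²) − D)/v².
√(D² + v²x²) = √(1.11² + 0.922² × 196²) = 180.7; v² = 0.850084.
t = (180.7 − 1.11)/0.850084 = 211 days (vs. the pure-advection estimate x/v = 213 d).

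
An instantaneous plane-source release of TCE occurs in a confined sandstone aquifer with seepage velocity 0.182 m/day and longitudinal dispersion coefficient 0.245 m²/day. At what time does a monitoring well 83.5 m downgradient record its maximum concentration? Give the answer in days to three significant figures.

451 days

For the 1D instantaneous-source solution, setting ∂C/∂t = 0 at fixed x gives v²t² + 2Dt − x² = 0, so t = (√(D² + v²x²) − D)/v².
√(D² + v²x²) = √(0.245² + 0.182² × 83.5²) = 15.20; v² = 0.033124.
t = (15.20 − 0.245)/0.033124 = 451 days (vs. the pure-advection estimate x/v = 459 d).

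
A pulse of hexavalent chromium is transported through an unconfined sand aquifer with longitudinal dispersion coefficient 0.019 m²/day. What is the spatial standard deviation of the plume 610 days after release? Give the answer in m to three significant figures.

Dispersive spreading gives a Gaussian with σ² = 2Dt; advection only shifts the center.
σ = √(2 × 0.019 × 610) = 4.81 m.

4.81 m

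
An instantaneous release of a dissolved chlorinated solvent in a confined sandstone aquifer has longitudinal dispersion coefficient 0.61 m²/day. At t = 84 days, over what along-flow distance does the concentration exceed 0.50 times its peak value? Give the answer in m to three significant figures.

The plume is Gaussian with σ = √(2Dt) = √(2 × 0.61 × 84) = 10.12 m.
C/C_peak = exp(−Δx²/(2σ²)) = 0.50 ⇒ Δx = σ·√(−2 ln 0.50) = 10.12 × 1.177 = 11.91 m.
Width = 2Δx = 23.8 m.

23.8 m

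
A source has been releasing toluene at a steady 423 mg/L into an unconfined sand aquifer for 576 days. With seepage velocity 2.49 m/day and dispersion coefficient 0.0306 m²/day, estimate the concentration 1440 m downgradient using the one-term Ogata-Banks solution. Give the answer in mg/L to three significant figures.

For a continuous step input, C/C₀ ≈ ½·erfc((x−vt)/(2√(Dt))).
vt = 2.49 × 576 = 1434.24 m and 2√(Dt) = 2√(0.0306 × 576) = 8.397 m.
Argument (x−vt)/(2√(Dt)) = (1440 − 1434.24)/8.397 = 0.6860; ½·erfc(0.6860) = 0.1660.
C = 423 × 0.1660 = 70.2 mg/L.

70.2 mg/L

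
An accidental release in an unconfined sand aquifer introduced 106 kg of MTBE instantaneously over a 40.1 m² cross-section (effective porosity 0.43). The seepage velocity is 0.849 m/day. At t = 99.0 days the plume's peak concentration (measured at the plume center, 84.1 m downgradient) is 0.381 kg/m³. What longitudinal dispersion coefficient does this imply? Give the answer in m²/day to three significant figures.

0.209 m²/day

At the plume center C_max = M/(n_e·A·√(4πDt)), so D = M²/(4πt·(n_e·A·C_max)²).
n_e·A·C_max = 0.43 × 40.1 × 0.381 = 6.570 kg/m.
D = 106²/(4π × 99.0 × 6.570²) = 0.209 m²/day.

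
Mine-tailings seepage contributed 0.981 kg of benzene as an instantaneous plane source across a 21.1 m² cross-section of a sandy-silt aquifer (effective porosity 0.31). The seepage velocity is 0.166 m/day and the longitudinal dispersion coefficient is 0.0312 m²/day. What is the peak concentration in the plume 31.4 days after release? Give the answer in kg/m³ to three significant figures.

0.0427 kg/m³

The peak of an instantaneous 1D plume sits at x = vt; there the Gaussian factor is 1 and C_max = M/(n_e·A·√(4πDt)), where n_e·A is the pore area the mass is dissolved in.
√(4πDt) = √(4π × 0.0312 × 31.4) = 3.509 m, so C_max = 0.981/(0.31 × 21.1 × 3.509) = 0.0427 kg/m³.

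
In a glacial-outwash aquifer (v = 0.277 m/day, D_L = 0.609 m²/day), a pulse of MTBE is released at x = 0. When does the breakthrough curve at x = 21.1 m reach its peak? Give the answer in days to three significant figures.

For the 1D instantaneous-source solution, setting ∂C/∂t = 0 at fixed x gives v²t² + 2Dt − x² = 0, so t = (√(D² + v²x²) − D)/v².
√(D² + v²x²) = √(0.609² + 0.277² × 21.1²) = 5.876; v² = 0.076729.
t = (5.876 − 0.609)/0.076729 = 68.6 days (vs. the pure-advection estimate x/v = 76.2 d).

68.6 days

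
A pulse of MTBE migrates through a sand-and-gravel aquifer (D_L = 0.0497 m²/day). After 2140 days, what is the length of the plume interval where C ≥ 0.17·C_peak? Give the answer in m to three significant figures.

The plume is Gaussian with σ = √(2Dt) = √(2 × 0.0497 × 2140) = 14.58 m.
C/C_peak = exp(−Δx²/(2σ²)) = 0.17 ⇒ Δx = σ·√(−2 ln 0.17) = 14.58 × 1.883 = 27.45 m.
Width = 2Δx = 54.9 m.

54.9 m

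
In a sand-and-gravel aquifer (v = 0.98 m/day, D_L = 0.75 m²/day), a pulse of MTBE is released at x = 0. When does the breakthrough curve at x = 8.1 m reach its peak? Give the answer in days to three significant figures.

For the 1D instantaneous-source solution, setting ∂C/∂t = 0 at fixed x gives v²t² + 2Dt − x² = 0, so t = (√(D² + v²x²) − D)/v².
√(D² + v²x²) = √(0.75² + 0.98² × 8.1²) = 7.973; v² = 0.9604.
t = (7.973 − 0.75)/0.9604 = 7.52 days (vs. the pure-advection estimate x/v = 8.27 d).

7.52 days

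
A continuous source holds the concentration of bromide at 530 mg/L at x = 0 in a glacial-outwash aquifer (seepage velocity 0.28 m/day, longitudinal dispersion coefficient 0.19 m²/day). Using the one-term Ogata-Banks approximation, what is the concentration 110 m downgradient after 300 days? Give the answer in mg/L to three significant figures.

3.94 mg/L

For a continuous step input, C/C₀ ≈ ½·erfc((x−vt)/(2√(Dt))).
vt = 0.28 × 300 = 84 m and 2√(Dt) = 2√(0.19 × 300) = 15.10 m.
Argument (x−vt)/(2√(Dt)) = (110 − 84)/15.10 = 1.722; ½·erfc(1.722) = 0.007440.
C = 530 × 0.007440 = 3.94 mg/L.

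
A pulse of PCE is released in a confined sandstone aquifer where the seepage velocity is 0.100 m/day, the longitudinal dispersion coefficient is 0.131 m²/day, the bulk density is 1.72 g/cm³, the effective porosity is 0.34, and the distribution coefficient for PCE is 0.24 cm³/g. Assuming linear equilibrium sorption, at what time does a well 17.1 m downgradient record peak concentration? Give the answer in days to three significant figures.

Retardation factor R = 1 + ρ_b·K_d/n = 1 + 1.72 × 0.24/0.34 = 2.214.
Sorption retards both mechanisms: v_R = v/R = 0.04517 m/day, D_R = D/R = 0.05917 m²/day.
Peak time from v_R²t² + 2D_R t − x² = 0: t = (√(D_R² + v_R²x²) − D_R)/v_R².
√(D_R² + v_R²x²) = √(0.05917² + 0.04517² × 17.1²) = 0.7747; v_R² = 0.002040.
t = (0.7747 − 0.05917)/0.002040 = 351 days.

351 days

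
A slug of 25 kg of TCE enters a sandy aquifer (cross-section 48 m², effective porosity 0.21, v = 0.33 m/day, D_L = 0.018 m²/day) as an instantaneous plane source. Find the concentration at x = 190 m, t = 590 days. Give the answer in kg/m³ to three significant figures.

0.128 kg/m³

For an instantaneous plane source, C(x,t) = M/(n_e·A·√(4πDt)) · exp(−(x−vt)²/(4Dt)), with n_e·A the pore (flow) area.
Plume center vt = 0.33 × 590 = 194.7 m, so the well at 190 m is 4.7 m upgradient of the peak.
√(4πDt) = 11.55 m, giving peak height M/(n_e·A·√(4πDt)) = 25/(0.21 × 48 × 11.55) = 0.2147 kg/m³.
(x−vt)²/(4Dt) = (-4.7)²/(4 × 0.018 × 590) = 0.5200; exp(−0.5200) = 0.5945.
C = 0.2147 × 0.5945 = 0.128 kg/m³.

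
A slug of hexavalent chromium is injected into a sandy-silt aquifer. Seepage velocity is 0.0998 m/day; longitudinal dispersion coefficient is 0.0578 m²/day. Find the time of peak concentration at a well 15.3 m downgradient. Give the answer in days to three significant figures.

For the 1D instantaneous-source solution, setting ∂C/∂t = 0 at fixed x gives v²t² + 2Dt − x² = 0, so t = (√(D² + v²x²) − D)/v².
√(D² + v²x²) = √(0.0578² + 0.0998² × 15.3²) = 1.528; v² = 0.00996004.
t = (1.528 − 0.0578)/0.00996004 = 148 days (vs. the pure-advection estimate x/v = 153 d).

148 days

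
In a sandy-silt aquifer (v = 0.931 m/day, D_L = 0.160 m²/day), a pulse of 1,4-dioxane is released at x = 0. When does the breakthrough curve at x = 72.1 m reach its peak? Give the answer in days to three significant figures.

For the 1D instantaneous-source solution, setting ∂C/∂t = 0 at fixed x gives v²t² + 2Dt − x² = 0, so t = (√(D² + v²x²) − D)/v².
√(D² + v²x²) = √(0.160² + 0.931² × 72.1²) = 67.13; v² = 0.866761.
t = (67.13 − 0.160)/0.866761 = 77.3 days (vs. the pure-advection estimate x/v = 77.4 d).

77.3 days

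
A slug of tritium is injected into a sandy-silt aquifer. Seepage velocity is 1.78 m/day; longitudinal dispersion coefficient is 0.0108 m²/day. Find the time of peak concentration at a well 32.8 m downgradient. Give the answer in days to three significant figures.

For the 1D instantaneous-source solution, setting ∂C/∂t = 0 at fixed x gives v²t² + 2Dt − x² = 0, so t = (√(D² + v²x²) − D)/v².
√(D² + v²x²) = √(0.0108² + 1.78² × 32.8²) = 58.38; v² = 3.1684.
t = (58.38 − 0.0108)/3.1684 = 18.4 days (vs. the pure-advection estimate x/v = 18.4 d).

18.4 days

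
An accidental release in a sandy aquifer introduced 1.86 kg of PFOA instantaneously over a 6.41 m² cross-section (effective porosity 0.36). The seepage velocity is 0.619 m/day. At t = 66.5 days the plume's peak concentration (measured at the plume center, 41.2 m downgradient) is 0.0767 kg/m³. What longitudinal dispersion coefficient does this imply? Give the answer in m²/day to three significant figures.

0.132 m²/day

At the plume center C_max = M/(n_e·A·√(4πDt)), so D = M²/(4πt·(n_e·A·C_max)²).
n_e·A·C_max = 0.36 × 6.41 × 0.0767 = 0.1770 kg/m.
D = 1.86²/(4π × 66.5 × 0.1770²) = 0.132 m²/day.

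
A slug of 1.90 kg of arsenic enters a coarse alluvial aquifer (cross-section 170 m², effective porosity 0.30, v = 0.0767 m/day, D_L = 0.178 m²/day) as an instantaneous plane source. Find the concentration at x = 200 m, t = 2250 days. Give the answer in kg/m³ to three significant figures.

For an instantaneous plane source, C(x,t) = M/(n_e·A·√(4πDt)) · exp(−(x−vt)²/(4Dt)), with n_e·A the pore (flow) area.
Plume center vt = 0.0767 × 2250 = 172.575 m, so the well at 200 m is 27.425 m downgradient of the peak.
√(4πDt) = 70.94 m, giving peak height M/(n_e·A·√(4πDt)) = 1.90/(0.30 × 170 × 70.94) = 0.0005252 kg/m³.
(x−vt)²/(4Dt) = (27.425)²/(4 × 0.178 × 2250) = 0.4695; exp(−0.4695) = 0.6253.
C = 0.0005252 × 0.6253 = 0.000328 kg/m³.

0.000328 kg/m³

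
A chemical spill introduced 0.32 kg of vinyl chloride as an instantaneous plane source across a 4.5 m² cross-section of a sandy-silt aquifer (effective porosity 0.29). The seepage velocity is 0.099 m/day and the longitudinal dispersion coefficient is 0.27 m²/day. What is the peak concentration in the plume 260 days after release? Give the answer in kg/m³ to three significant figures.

0.00826 kg/m³

The peak of an instantaneous 1D plume sits at x = vt; there the Gaussian factor is 1 and C_max = M/(n_e·A·√(4πDt)), where n_e·A is the pore area the mass is dissolved in.
√(4πDt) = √(4π × 0.27 × 260) = 29.70 m, so C_max = 0.32/(0.29 × 4.5 × 29.70) = 0.00826 kg/m³.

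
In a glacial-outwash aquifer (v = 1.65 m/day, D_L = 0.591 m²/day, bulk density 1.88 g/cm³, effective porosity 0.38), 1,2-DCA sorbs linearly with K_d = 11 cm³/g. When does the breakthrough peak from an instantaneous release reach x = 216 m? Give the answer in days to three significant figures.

7240 days

Retardation factor R = 1 + ρ_b·K_d/n = 1 + 1.88 × 11/0.38 = 55.42.
Sorption retards both mechanisms: v_R = v/R = 0.02977 m/day, D_R = D/R = 0.01066 m²/day.
Peak time from v_R²t² + 2D_R t − x² = 0: t = (√(D_R² + v_R²x²) − D_R)/v_R².
√(D_R² + v_R²x²) = √(0.01066² + 0.02977² × 216²) = 6.430; v_R² = 0.0008863.
t = (6.430 − 0.01066)/0.0008863 = 7240 days.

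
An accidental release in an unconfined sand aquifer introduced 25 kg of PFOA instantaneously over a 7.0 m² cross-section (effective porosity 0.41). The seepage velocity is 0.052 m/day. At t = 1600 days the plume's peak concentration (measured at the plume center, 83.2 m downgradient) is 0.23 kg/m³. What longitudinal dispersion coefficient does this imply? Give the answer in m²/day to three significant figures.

At the plume center C_max = M/(n_e·A·√(4πDt)), so D = M²/(4πt·(n_e·A·C_max)²).
n_e·A·C_max = 0.41 × 7.0 × 0.23 = 0.6601 kg/m.
D = 25²/(4π × 1600 × 0.6601²) = 0.0713 m²/day.

0.0713 m²/day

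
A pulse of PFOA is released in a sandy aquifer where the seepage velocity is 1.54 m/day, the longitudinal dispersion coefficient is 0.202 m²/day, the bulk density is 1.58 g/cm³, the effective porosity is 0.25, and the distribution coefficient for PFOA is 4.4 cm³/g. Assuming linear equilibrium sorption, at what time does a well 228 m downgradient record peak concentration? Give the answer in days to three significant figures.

4260 days

Retardation factor R = 1 + ρ_b·K_d/n = 1 + 1.58 × 4.4/0.25 = 28.81.
Sorption retards both mechanisms: v_R = v/R = 0.05345 m/day, D_R = D/R = 0.007011 m²/day.
Peak time from v_R²t² + 2D_R t − x² = 0: t = (√(D_R² + v_R²x²) − D_R)/v_R².
√(D_R² + v_R²x²) = √(0.007011² + 0.05345² × 228²) = 12.19; v_R² = 0.002857.
t = (12.19 − 0.007011)/0.002857 = 4260 days.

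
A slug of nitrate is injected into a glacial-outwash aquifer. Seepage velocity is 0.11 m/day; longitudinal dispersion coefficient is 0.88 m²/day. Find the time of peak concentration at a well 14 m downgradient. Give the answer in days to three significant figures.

73.9 days

For the 1D instantaneous-source solution, setting ∂C/∂t = 0 at fixed x gives v²t² + 2Dt − x² = 0, so t = (√(D² + v²x²) − D)/v².
√(D² + v²x²) = √(0.88² + 0.11² × 14²) = 1.774; v² = 0.0121.
t = (1.774 − 0.88)/0.0121 = 73.9 days (vs. the pure-advection estimate x/v = 127 d).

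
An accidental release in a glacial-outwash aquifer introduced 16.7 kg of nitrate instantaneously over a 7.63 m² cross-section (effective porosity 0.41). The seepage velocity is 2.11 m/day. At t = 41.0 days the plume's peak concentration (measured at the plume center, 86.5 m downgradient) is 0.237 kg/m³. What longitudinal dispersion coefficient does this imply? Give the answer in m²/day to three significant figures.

0.985 m²/day

At the plume center C_max = M/(n_e·A·√(4πDt)), so D = M²/(4πt·(n_e·A·C_max)²).
n_e·A·C_max = 0.41 × 7.63 × 0.237 = 0.7414 kg/m.
D = 16.7²/(4π × 41.0 × 0.7414²) = 0.985 m²/day.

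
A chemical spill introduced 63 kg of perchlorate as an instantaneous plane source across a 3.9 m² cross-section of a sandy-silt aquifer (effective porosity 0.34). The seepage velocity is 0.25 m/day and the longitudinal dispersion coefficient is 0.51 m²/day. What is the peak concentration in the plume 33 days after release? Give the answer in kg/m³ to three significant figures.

The peak of an instantaneous 1D plume sits at x = vt; there the Gaussian factor is 1 and C_max = M/(n_e·A·√(4πDt)), where n_e·A is the pore area the mass is dissolved in.
√(4πDt) = √(4π × 0.51 × 33) = 14.54 m, so C_max = 63/(0.34 × 3.9 × 14.54) = 3.27 kg/m³.

3.27 kg/m³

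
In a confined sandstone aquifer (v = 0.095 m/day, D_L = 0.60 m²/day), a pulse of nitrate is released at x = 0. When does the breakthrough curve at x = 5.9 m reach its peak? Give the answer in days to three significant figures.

For the 1D instantaneous-source solution, setting ∂C/∂t = 0 at fixed x gives v²t² + 2Dt − x² = 0, so t = (√(D² + v²x²) − D)/v².
√(D² + v²x²) = √(0.60² + 0.095² × 5.9²) = 0.8211; v² = 0.009025.
t = (0.8211 − 0.60)/0.009025 = 24.5 days (vs. the pure-advection estimate x/v = 62.1 d).

24.5 days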